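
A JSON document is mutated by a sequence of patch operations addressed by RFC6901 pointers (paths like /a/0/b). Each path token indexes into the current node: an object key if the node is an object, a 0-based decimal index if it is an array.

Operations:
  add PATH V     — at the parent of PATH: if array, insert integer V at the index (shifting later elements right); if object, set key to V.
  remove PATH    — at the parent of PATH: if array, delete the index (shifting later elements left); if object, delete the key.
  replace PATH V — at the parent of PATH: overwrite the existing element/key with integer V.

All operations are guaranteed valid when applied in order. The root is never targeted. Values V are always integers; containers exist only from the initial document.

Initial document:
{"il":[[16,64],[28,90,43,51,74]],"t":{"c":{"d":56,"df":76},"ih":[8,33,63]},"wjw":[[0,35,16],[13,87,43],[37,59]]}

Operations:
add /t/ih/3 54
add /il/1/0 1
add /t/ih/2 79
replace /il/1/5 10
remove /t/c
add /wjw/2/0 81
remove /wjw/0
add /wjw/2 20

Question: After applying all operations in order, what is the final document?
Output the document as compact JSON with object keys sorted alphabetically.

Answer: {"il":[[16,64],[1,28,90,43,51,10]],"t":{"ih":[8,33,79,63,54]},"wjw":[[13,87,43],[81,37,59],20]}

Derivation:
After op 1 (add /t/ih/3 54): {"il":[[16,64],[28,90,43,51,74]],"t":{"c":{"d":56,"df":76},"ih":[8,33,63,54]},"wjw":[[0,35,16],[13,87,43],[37,59]]}
After op 2 (add /il/1/0 1): {"il":[[16,64],[1,28,90,43,51,74]],"t":{"c":{"d":56,"df":76},"ih":[8,33,63,54]},"wjw":[[0,35,16],[13,87,43],[37,59]]}
After op 3 (add /t/ih/2 79): {"il":[[16,64],[1,28,90,43,51,74]],"t":{"c":{"d":56,"df":76},"ih":[8,33,79,63,54]},"wjw":[[0,35,16],[13,87,43],[37,59]]}
After op 4 (replace /il/1/5 10): {"il":[[16,64],[1,28,90,43,51,10]],"t":{"c":{"d":56,"df":76},"ih":[8,33,79,63,54]},"wjw":[[0,35,16],[13,87,43],[37,59]]}
After op 5 (remove /t/c): {"il":[[16,64],[1,28,90,43,51,10]],"t":{"ih":[8,33,79,63,54]},"wjw":[[0,35,16],[13,87,43],[37,59]]}
After op 6 (add /wjw/2/0 81): {"il":[[16,64],[1,28,90,43,51,10]],"t":{"ih":[8,33,79,63,54]},"wjw":[[0,35,16],[13,87,43],[81,37,59]]}
After op 7 (remove /wjw/0): {"il":[[16,64],[1,28,90,43,51,10]],"t":{"ih":[8,33,79,63,54]},"wjw":[[13,87,43],[81,37,59]]}
After op 8 (add /wjw/2 20): {"il":[[16,64],[1,28,90,43,51,10]],"t":{"ih":[8,33,79,63,54]},"wjw":[[13,87,43],[81,37,59],20]}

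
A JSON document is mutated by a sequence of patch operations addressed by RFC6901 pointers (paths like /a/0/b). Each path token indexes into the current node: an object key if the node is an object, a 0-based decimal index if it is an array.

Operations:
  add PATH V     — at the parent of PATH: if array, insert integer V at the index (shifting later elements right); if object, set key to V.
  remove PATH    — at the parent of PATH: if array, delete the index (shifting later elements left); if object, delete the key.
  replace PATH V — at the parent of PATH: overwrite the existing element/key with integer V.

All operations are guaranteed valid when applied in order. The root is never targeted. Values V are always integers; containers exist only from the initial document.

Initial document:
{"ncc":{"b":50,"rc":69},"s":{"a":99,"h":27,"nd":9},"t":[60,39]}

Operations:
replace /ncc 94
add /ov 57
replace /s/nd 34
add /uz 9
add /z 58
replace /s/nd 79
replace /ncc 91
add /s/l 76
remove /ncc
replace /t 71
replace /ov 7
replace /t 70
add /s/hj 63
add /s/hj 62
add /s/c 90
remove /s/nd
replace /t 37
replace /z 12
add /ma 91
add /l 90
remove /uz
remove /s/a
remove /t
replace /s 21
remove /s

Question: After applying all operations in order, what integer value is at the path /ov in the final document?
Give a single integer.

After op 1 (replace /ncc 94): {"ncc":94,"s":{"a":99,"h":27,"nd":9},"t":[60,39]}
After op 2 (add /ov 57): {"ncc":94,"ov":57,"s":{"a":99,"h":27,"nd":9},"t":[60,39]}
After op 3 (replace /s/nd 34): {"ncc":94,"ov":57,"s":{"a":99,"h":27,"nd":34},"t":[60,39]}
After op 4 (add /uz 9): {"ncc":94,"ov":57,"s":{"a":99,"h":27,"nd":34},"t":[60,39],"uz":9}
After op 5 (add /z 58): {"ncc":94,"ov":57,"s":{"a":99,"h":27,"nd":34},"t":[60,39],"uz":9,"z":58}
After op 6 (replace /s/nd 79): {"ncc":94,"ov":57,"s":{"a":99,"h":27,"nd":79},"t":[60,39],"uz":9,"z":58}
After op 7 (replace /ncc 91): {"ncc":91,"ov":57,"s":{"a":99,"h":27,"nd":79},"t":[60,39],"uz":9,"z":58}
After op 8 (add /s/l 76): {"ncc":91,"ov":57,"s":{"a":99,"h":27,"l":76,"nd":79},"t":[60,39],"uz":9,"z":58}
After op 9 (remove /ncc): {"ov":57,"s":{"a":99,"h":27,"l":76,"nd":79},"t":[60,39],"uz":9,"z":58}
After op 10 (replace /t 71): {"ov":57,"s":{"a":99,"h":27,"l":76,"nd":79},"t":71,"uz":9,"z":58}
After op 11 (replace /ov 7): {"ov":7,"s":{"a":99,"h":27,"l":76,"nd":79},"t":71,"uz":9,"z":58}
After op 12 (replace /t 70): {"ov":7,"s":{"a":99,"h":27,"l":76,"nd":79},"t":70,"uz":9,"z":58}
After op 13 (add /s/hj 63): {"ov":7,"s":{"a":99,"h":27,"hj":63,"l":76,"nd":79},"t":70,"uz":9,"z":58}
After op 14 (add /s/hj 62): {"ov":7,"s":{"a":99,"h":27,"hj":62,"l":76,"nd":79},"t":70,"uz":9,"z":58}
After op 15 (add /s/c 90): {"ov":7,"s":{"a":99,"c":90,"h":27,"hj":62,"l":76,"nd":79},"t":70,"uz":9,"z":58}
After op 16 (remove /s/nd): {"ov":7,"s":{"a":99,"c":90,"h":27,"hj":62,"l":76},"t":70,"uz":9,"z":58}
After op 17 (replace /t 37): {"ov":7,"s":{"a":99,"c":90,"h":27,"hj":62,"l":76},"t":37,"uz":9,"z":58}
After op 18 (replace /z 12): {"ov":7,"s":{"a":99,"c":90,"h":27,"hj":62,"l":76},"t":37,"uz":9,"z":12}
After op 19 (add /ma 91): {"ma":91,"ov":7,"s":{"a":99,"c":90,"h":27,"hj":62,"l":76},"t":37,"uz":9,"z":12}
After op 20 (add /l 90): {"l":90,"ma":91,"ov":7,"s":{"a":99,"c":90,"h":27,"hj":62,"l":76},"t":37,"uz":9,"z":12}
After op 21 (remove /uz): {"l":90,"ma":91,"ov":7,"s":{"a":99,"c":90,"h":27,"hj":62,"l":76},"t":37,"z":12}
After op 22 (remove /s/a): {"l":90,"ma":91,"ov":7,"s":{"c":90,"h":27,"hj":62,"l":76},"t":37,"z":12}
After op 23 (remove /t): {"l":90,"ma":91,"ov":7,"s":{"c":90,"h":27,"hj":62,"l":76},"z":12}
After op 24 (replace /s 21): {"l":90,"ma":91,"ov":7,"s":21,"z":12}
After op 25 (remove /s): {"l":90,"ma":91,"ov":7,"z":12}
Value at /ov: 7

Answer: 7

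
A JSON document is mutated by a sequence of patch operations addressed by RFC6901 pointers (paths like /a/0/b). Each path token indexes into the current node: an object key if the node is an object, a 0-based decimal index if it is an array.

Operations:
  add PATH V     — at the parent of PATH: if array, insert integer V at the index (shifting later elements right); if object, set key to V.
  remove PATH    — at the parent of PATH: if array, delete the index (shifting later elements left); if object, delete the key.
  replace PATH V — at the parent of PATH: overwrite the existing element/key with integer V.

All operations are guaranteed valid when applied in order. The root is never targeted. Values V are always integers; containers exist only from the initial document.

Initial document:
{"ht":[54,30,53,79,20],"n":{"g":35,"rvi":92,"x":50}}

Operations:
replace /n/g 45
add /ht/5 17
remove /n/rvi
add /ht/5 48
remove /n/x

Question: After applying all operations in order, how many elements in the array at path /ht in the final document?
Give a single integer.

Answer: 7

Derivation:
After op 1 (replace /n/g 45): {"ht":[54,30,53,79,20],"n":{"g":45,"rvi":92,"x":50}}
After op 2 (add /ht/5 17): {"ht":[54,30,53,79,20,17],"n":{"g":45,"rvi":92,"x":50}}
After op 3 (remove /n/rvi): {"ht":[54,30,53,79,20,17],"n":{"g":45,"x":50}}
After op 4 (add /ht/5 48): {"ht":[54,30,53,79,20,48,17],"n":{"g":45,"x":50}}
After op 5 (remove /n/x): {"ht":[54,30,53,79,20,48,17],"n":{"g":45}}
Size at path /ht: 7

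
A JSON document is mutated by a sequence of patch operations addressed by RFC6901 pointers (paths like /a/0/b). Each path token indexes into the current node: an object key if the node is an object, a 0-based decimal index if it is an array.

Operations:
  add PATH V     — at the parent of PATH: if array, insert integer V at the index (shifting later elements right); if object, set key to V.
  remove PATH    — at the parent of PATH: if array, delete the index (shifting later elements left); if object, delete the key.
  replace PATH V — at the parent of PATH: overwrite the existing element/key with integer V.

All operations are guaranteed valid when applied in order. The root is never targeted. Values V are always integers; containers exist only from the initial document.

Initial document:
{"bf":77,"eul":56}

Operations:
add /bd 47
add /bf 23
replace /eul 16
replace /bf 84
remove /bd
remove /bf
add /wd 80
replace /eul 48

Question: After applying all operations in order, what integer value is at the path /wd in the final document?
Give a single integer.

After op 1 (add /bd 47): {"bd":47,"bf":77,"eul":56}
After op 2 (add /bf 23): {"bd":47,"bf":23,"eul":56}
After op 3 (replace /eul 16): {"bd":47,"bf":23,"eul":16}
After op 4 (replace /bf 84): {"bd":47,"bf":84,"eul":16}
After op 5 (remove /bd): {"bf":84,"eul":16}
After op 6 (remove /bf): {"eul":16}
After op 7 (add /wd 80): {"eul":16,"wd":80}
After op 8 (replace /eul 48): {"eul":48,"wd":80}
Value at /wd: 80

Answer: 80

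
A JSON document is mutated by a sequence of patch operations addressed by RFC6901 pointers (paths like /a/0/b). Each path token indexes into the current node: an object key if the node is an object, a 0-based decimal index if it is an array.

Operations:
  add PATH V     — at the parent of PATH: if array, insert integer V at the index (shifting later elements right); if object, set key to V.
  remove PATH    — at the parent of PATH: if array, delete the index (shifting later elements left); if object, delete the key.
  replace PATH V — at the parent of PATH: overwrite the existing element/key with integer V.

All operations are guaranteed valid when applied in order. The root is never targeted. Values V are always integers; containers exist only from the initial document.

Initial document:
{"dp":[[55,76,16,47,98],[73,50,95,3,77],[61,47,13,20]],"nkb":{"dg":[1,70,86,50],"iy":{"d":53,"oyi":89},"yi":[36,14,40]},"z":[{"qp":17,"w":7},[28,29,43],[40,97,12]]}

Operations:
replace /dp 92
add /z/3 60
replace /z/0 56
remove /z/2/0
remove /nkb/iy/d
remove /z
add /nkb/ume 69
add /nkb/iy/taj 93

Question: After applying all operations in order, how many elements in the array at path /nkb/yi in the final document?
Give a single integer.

After op 1 (replace /dp 92): {"dp":92,"nkb":{"dg":[1,70,86,50],"iy":{"d":53,"oyi":89},"yi":[36,14,40]},"z":[{"qp":17,"w":7},[28,29,43],[40,97,12]]}
After op 2 (add /z/3 60): {"dp":92,"nkb":{"dg":[1,70,86,50],"iy":{"d":53,"oyi":89},"yi":[36,14,40]},"z":[{"qp":17,"w":7},[28,29,43],[40,97,12],60]}
After op 3 (replace /z/0 56): {"dp":92,"nkb":{"dg":[1,70,86,50],"iy":{"d":53,"oyi":89},"yi":[36,14,40]},"z":[56,[28,29,43],[40,97,12],60]}
After op 4 (remove /z/2/0): {"dp":92,"nkb":{"dg":[1,70,86,50],"iy":{"d":53,"oyi":89},"yi":[36,14,40]},"z":[56,[28,29,43],[97,12],60]}
After op 5 (remove /nkb/iy/d): {"dp":92,"nkb":{"dg":[1,70,86,50],"iy":{"oyi":89},"yi":[36,14,40]},"z":[56,[28,29,43],[97,12],60]}
After op 6 (remove /z): {"dp":92,"nkb":{"dg":[1,70,86,50],"iy":{"oyi":89},"yi":[36,14,40]}}
After op 7 (add /nkb/ume 69): {"dp":92,"nkb":{"dg":[1,70,86,50],"iy":{"oyi":89},"ume":69,"yi":[36,14,40]}}
After op 8 (add /nkb/iy/taj 93): {"dp":92,"nkb":{"dg":[1,70,86,50],"iy":{"oyi":89,"taj":93},"ume":69,"yi":[36,14,40]}}
Size at path /nkb/yi: 3

Answer: 3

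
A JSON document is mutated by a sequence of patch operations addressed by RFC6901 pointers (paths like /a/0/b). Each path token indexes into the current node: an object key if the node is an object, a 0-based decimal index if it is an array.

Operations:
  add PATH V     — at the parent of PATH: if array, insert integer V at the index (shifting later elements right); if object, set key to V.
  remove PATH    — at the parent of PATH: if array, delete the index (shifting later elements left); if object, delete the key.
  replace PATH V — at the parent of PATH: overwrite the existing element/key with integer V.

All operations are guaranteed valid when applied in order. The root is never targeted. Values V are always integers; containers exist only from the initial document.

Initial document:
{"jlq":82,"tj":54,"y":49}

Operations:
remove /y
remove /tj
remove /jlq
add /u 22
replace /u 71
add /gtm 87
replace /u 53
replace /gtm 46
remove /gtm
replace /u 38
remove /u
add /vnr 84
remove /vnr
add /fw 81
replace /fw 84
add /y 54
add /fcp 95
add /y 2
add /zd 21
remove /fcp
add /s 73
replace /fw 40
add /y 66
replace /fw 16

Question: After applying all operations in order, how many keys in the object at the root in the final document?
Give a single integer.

After op 1 (remove /y): {"jlq":82,"tj":54}
After op 2 (remove /tj): {"jlq":82}
After op 3 (remove /jlq): {}
After op 4 (add /u 22): {"u":22}
After op 5 (replace /u 71): {"u":71}
After op 6 (add /gtm 87): {"gtm":87,"u":71}
After op 7 (replace /u 53): {"gtm":87,"u":53}
After op 8 (replace /gtm 46): {"gtm":46,"u":53}
After op 9 (remove /gtm): {"u":53}
After op 10 (replace /u 38): {"u":38}
After op 11 (remove /u): {}
After op 12 (add /vnr 84): {"vnr":84}
After op 13 (remove /vnr): {}
After op 14 (add /fw 81): {"fw":81}
After op 15 (replace /fw 84): {"fw":84}
After op 16 (add /y 54): {"fw":84,"y":54}
After op 17 (add /fcp 95): {"fcp":95,"fw":84,"y":54}
After op 18 (add /y 2): {"fcp":95,"fw":84,"y":2}
After op 19 (add /zd 21): {"fcp":95,"fw":84,"y":2,"zd":21}
After op 20 (remove /fcp): {"fw":84,"y":2,"zd":21}
After op 21 (add /s 73): {"fw":84,"s":73,"y":2,"zd":21}
After op 22 (replace /fw 40): {"fw":40,"s":73,"y":2,"zd":21}
After op 23 (add /y 66): {"fw":40,"s":73,"y":66,"zd":21}
After op 24 (replace /fw 16): {"fw":16,"s":73,"y":66,"zd":21}
Size at the root: 4

Answer: 4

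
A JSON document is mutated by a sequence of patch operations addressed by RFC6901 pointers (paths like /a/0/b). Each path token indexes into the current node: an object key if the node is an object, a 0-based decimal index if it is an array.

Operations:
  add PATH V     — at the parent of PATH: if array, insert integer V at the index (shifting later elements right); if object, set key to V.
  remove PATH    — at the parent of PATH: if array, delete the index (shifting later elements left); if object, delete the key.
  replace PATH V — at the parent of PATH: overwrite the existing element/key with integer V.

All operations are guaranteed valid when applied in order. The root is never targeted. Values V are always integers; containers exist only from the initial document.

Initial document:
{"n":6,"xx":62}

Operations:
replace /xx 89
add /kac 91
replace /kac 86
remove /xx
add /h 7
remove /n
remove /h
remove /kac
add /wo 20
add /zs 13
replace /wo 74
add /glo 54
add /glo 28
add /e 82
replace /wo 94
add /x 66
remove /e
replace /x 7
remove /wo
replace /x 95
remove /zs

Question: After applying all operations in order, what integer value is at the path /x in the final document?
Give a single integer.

Answer: 95

Derivation:
After op 1 (replace /xx 89): {"n":6,"xx":89}
After op 2 (add /kac 91): {"kac":91,"n":6,"xx":89}
After op 3 (replace /kac 86): {"kac":86,"n":6,"xx":89}
After op 4 (remove /xx): {"kac":86,"n":6}
After op 5 (add /h 7): {"h":7,"kac":86,"n":6}
After op 6 (remove /n): {"h":7,"kac":86}
After op 7 (remove /h): {"kac":86}
After op 8 (remove /kac): {}
After op 9 (add /wo 20): {"wo":20}
After op 10 (add /zs 13): {"wo":20,"zs":13}
After op 11 (replace /wo 74): {"wo":74,"zs":13}
After op 12 (add /glo 54): {"glo":54,"wo":74,"zs":13}
After op 13 (add /glo 28): {"glo":28,"wo":74,"zs":13}
After op 14 (add /e 82): {"e":82,"glo":28,"wo":74,"zs":13}
After op 15 (replace /wo 94): {"e":82,"glo":28,"wo":94,"zs":13}
After op 16 (add /x 66): {"e":82,"glo":28,"wo":94,"x":66,"zs":13}
After op 17 (remove /e): {"glo":28,"wo":94,"x":66,"zs":13}
After op 18 (replace /x 7): {"glo":28,"wo":94,"x":7,"zs":13}
After op 19 (remove /wo): {"glo":28,"x":7,"zs":13}
After op 20 (replace /x 95): {"glo":28,"x":95,"zs":13}
After op 21 (remove /zs): {"glo":28,"x":95}
Value at /x: 95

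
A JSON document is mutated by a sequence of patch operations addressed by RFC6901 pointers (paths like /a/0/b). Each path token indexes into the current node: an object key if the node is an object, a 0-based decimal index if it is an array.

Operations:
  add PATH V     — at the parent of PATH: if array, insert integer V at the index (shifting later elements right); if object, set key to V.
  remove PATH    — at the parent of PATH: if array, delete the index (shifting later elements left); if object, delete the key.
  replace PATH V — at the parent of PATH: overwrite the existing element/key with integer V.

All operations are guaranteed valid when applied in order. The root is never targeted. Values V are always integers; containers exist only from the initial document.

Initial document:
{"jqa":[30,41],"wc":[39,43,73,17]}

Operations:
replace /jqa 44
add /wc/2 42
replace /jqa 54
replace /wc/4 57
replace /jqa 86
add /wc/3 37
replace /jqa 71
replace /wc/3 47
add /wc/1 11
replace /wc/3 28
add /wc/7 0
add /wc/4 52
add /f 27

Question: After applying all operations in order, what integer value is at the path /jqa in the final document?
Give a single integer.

After op 1 (replace /jqa 44): {"jqa":44,"wc":[39,43,73,17]}
After op 2 (add /wc/2 42): {"jqa":44,"wc":[39,43,42,73,17]}
After op 3 (replace /jqa 54): {"jqa":54,"wc":[39,43,42,73,17]}
After op 4 (replace /wc/4 57): {"jqa":54,"wc":[39,43,42,73,57]}
After op 5 (replace /jqa 86): {"jqa":86,"wc":[39,43,42,73,57]}
After op 6 (add /wc/3 37): {"jqa":86,"wc":[39,43,42,37,73,57]}
After op 7 (replace /jqa 71): {"jqa":71,"wc":[39,43,42,37,73,57]}
After op 8 (replace /wc/3 47): {"jqa":71,"wc":[39,43,42,47,73,57]}
After op 9 (add /wc/1 11): {"jqa":71,"wc":[39,11,43,42,47,73,57]}
After op 10 (replace /wc/3 28): {"jqa":71,"wc":[39,11,43,28,47,73,57]}
After op 11 (add /wc/7 0): {"jqa":71,"wc":[39,11,43,28,47,73,57,0]}
After op 12 (add /wc/4 52): {"jqa":71,"wc":[39,11,43,28,52,47,73,57,0]}
After op 13 (add /f 27): {"f":27,"jqa":71,"wc":[39,11,43,28,52,47,73,57,0]}
Value at /jqa: 71

Answer: 71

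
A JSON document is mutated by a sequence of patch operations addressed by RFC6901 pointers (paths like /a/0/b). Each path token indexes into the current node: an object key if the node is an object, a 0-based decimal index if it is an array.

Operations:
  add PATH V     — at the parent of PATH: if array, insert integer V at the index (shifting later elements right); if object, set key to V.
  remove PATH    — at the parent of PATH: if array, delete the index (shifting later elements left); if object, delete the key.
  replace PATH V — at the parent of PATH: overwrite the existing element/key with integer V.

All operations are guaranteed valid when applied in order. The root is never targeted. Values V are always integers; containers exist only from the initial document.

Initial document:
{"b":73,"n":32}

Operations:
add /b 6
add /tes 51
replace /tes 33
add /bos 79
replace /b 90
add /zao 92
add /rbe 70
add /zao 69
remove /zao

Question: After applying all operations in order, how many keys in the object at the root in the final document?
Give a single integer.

Answer: 5

Derivation:
After op 1 (add /b 6): {"b":6,"n":32}
After op 2 (add /tes 51): {"b":6,"n":32,"tes":51}
After op 3 (replace /tes 33): {"b":6,"n":32,"tes":33}
After op 4 (add /bos 79): {"b":6,"bos":79,"n":32,"tes":33}
After op 5 (replace /b 90): {"b":90,"bos":79,"n":32,"tes":33}
After op 6 (add /zao 92): {"b":90,"bos":79,"n":32,"tes":33,"zao":92}
After op 7 (add /rbe 70): {"b":90,"bos":79,"n":32,"rbe":70,"tes":33,"zao":92}
After op 8 (add /zao 69): {"b":90,"bos":79,"n":32,"rbe":70,"tes":33,"zao":69}
After op 9 (remove /zao): {"b":90,"bos":79,"n":32,"rbe":70,"tes":33}
Size at the root: 5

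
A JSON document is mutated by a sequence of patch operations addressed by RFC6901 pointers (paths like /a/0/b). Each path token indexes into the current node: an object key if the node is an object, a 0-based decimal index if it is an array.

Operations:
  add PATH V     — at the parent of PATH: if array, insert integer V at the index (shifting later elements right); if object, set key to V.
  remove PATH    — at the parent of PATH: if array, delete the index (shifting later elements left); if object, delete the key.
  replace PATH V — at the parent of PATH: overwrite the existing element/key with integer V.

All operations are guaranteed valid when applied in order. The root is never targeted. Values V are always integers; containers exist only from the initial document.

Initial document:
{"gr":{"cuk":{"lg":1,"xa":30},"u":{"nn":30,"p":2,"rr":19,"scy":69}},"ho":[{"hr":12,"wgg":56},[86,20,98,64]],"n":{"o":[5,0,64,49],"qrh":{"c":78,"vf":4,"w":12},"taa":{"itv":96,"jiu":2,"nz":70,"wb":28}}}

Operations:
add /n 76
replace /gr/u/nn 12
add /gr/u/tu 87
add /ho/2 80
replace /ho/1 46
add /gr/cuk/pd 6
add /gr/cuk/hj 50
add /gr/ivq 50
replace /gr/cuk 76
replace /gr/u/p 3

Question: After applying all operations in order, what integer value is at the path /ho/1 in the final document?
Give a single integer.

After op 1 (add /n 76): {"gr":{"cuk":{"lg":1,"xa":30},"u":{"nn":30,"p":2,"rr":19,"scy":69}},"ho":[{"hr":12,"wgg":56},[86,20,98,64]],"n":76}
After op 2 (replace /gr/u/nn 12): {"gr":{"cuk":{"lg":1,"xa":30},"u":{"nn":12,"p":2,"rr":19,"scy":69}},"ho":[{"hr":12,"wgg":56},[86,20,98,64]],"n":76}
After op 3 (add /gr/u/tu 87): {"gr":{"cuk":{"lg":1,"xa":30},"u":{"nn":12,"p":2,"rr":19,"scy":69,"tu":87}},"ho":[{"hr":12,"wgg":56},[86,20,98,64]],"n":76}
After op 4 (add /ho/2 80): {"gr":{"cuk":{"lg":1,"xa":30},"u":{"nn":12,"p":2,"rr":19,"scy":69,"tu":87}},"ho":[{"hr":12,"wgg":56},[86,20,98,64],80],"n":76}
After op 5 (replace /ho/1 46): {"gr":{"cuk":{"lg":1,"xa":30},"u":{"nn":12,"p":2,"rr":19,"scy":69,"tu":87}},"ho":[{"hr":12,"wgg":56},46,80],"n":76}
After op 6 (add /gr/cuk/pd 6): {"gr":{"cuk":{"lg":1,"pd":6,"xa":30},"u":{"nn":12,"p":2,"rr":19,"scy":69,"tu":87}},"ho":[{"hr":12,"wgg":56},46,80],"n":76}
After op 7 (add /gr/cuk/hj 50): {"gr":{"cuk":{"hj":50,"lg":1,"pd":6,"xa":30},"u":{"nn":12,"p":2,"rr":19,"scy":69,"tu":87}},"ho":[{"hr":12,"wgg":56},46,80],"n":76}
After op 8 (add /gr/ivq 50): {"gr":{"cuk":{"hj":50,"lg":1,"pd":6,"xa":30},"ivq":50,"u":{"nn":12,"p":2,"rr":19,"scy":69,"tu":87}},"ho":[{"hr":12,"wgg":56},46,80],"n":76}
After op 9 (replace /gr/cuk 76): {"gr":{"cuk":76,"ivq":50,"u":{"nn":12,"p":2,"rr":19,"scy":69,"tu":87}},"ho":[{"hr":12,"wgg":56},46,80],"n":76}
After op 10 (replace /gr/u/p 3): {"gr":{"cuk":76,"ivq":50,"u":{"nn":12,"p":3,"rr":19,"scy":69,"tu":87}},"ho":[{"hr":12,"wgg":56},46,80],"n":76}
Value at /ho/1: 46

Answer: 46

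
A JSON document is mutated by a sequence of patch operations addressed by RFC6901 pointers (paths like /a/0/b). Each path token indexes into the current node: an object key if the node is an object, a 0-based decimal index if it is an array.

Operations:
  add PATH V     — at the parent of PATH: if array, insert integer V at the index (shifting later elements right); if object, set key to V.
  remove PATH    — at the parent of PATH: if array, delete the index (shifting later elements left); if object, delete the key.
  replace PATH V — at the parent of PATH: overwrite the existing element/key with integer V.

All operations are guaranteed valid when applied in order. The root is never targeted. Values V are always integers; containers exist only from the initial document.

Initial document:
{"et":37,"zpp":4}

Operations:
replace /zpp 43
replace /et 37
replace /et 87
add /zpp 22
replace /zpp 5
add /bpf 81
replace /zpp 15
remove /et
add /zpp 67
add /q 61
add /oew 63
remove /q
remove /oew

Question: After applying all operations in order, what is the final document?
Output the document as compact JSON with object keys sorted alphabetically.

Answer: {"bpf":81,"zpp":67}

Derivation:
After op 1 (replace /zpp 43): {"et":37,"zpp":43}
After op 2 (replace /et 37): {"et":37,"zpp":43}
After op 3 (replace /et 87): {"et":87,"zpp":43}
After op 4 (add /zpp 22): {"et":87,"zpp":22}
After op 5 (replace /zpp 5): {"et":87,"zpp":5}
After op 6 (add /bpf 81): {"bpf":81,"et":87,"zpp":5}
After op 7 (replace /zpp 15): {"bpf":81,"et":87,"zpp":15}
After op 8 (remove /et): {"bpf":81,"zpp":15}
After op 9 (add /zpp 67): {"bpf":81,"zpp":67}
After op 10 (add /q 61): {"bpf":81,"q":61,"zpp":67}
After op 11 (add /oew 63): {"bpf":81,"oew":63,"q":61,"zpp":67}
After op 12 (remove /q): {"bpf":81,"oew":63,"zpp":67}
After op 13 (remove /oew): {"bpf":81,"zpp":67}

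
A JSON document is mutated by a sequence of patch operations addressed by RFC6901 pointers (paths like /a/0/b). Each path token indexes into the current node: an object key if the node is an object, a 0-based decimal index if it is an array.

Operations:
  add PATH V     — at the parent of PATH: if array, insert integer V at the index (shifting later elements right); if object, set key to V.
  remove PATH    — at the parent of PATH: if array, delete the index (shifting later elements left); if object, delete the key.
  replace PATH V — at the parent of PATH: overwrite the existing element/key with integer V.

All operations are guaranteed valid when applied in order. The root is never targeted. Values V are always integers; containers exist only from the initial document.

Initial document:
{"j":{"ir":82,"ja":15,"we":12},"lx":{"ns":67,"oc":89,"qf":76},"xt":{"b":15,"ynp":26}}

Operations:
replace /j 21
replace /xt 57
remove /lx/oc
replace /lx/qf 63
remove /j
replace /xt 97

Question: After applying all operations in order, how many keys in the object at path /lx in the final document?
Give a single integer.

After op 1 (replace /j 21): {"j":21,"lx":{"ns":67,"oc":89,"qf":76},"xt":{"b":15,"ynp":26}}
After op 2 (replace /xt 57): {"j":21,"lx":{"ns":67,"oc":89,"qf":76},"xt":57}
After op 3 (remove /lx/oc): {"j":21,"lx":{"ns":67,"qf":76},"xt":57}
After op 4 (replace /lx/qf 63): {"j":21,"lx":{"ns":67,"qf":63},"xt":57}
After op 5 (remove /j): {"lx":{"ns":67,"qf":63},"xt":57}
After op 6 (replace /xt 97): {"lx":{"ns":67,"qf":63},"xt":97}
Size at path /lx: 2

Answer: 2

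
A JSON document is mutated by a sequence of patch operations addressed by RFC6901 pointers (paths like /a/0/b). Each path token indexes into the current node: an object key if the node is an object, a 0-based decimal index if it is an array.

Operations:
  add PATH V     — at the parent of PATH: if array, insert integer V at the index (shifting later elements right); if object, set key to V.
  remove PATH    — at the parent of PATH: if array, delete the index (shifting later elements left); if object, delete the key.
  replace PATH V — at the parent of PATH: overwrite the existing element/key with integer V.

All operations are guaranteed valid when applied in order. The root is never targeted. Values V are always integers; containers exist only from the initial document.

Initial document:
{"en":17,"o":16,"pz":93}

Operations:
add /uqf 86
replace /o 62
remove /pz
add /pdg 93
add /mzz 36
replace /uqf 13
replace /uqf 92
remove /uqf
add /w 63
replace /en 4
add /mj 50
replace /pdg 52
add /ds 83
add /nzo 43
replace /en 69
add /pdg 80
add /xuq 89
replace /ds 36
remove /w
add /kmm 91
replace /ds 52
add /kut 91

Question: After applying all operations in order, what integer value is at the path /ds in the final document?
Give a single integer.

Answer: 52

Derivation:
After op 1 (add /uqf 86): {"en":17,"o":16,"pz":93,"uqf":86}
After op 2 (replace /o 62): {"en":17,"o":62,"pz":93,"uqf":86}
After op 3 (remove /pz): {"en":17,"o":62,"uqf":86}
After op 4 (add /pdg 93): {"en":17,"o":62,"pdg":93,"uqf":86}
After op 5 (add /mzz 36): {"en":17,"mzz":36,"o":62,"pdg":93,"uqf":86}
After op 6 (replace /uqf 13): {"en":17,"mzz":36,"o":62,"pdg":93,"uqf":13}
After op 7 (replace /uqf 92): {"en":17,"mzz":36,"o":62,"pdg":93,"uqf":92}
After op 8 (remove /uqf): {"en":17,"mzz":36,"o":62,"pdg":93}
After op 9 (add /w 63): {"en":17,"mzz":36,"o":62,"pdg":93,"w":63}
After op 10 (replace /en 4): {"en":4,"mzz":36,"o":62,"pdg":93,"w":63}
After op 11 (add /mj 50): {"en":4,"mj":50,"mzz":36,"o":62,"pdg":93,"w":63}
After op 12 (replace /pdg 52): {"en":4,"mj":50,"mzz":36,"o":62,"pdg":52,"w":63}
After op 13 (add /ds 83): {"ds":83,"en":4,"mj":50,"mzz":36,"o":62,"pdg":52,"w":63}
After op 14 (add /nzo 43): {"ds":83,"en":4,"mj":50,"mzz":36,"nzo":43,"o":62,"pdg":52,"w":63}
After op 15 (replace /en 69): {"ds":83,"en":69,"mj":50,"mzz":36,"nzo":43,"o":62,"pdg":52,"w":63}
After op 16 (add /pdg 80): {"ds":83,"en":69,"mj":50,"mzz":36,"nzo":43,"o":62,"pdg":80,"w":63}
After op 17 (add /xuq 89): {"ds":83,"en":69,"mj":50,"mzz":36,"nzo":43,"o":62,"pdg":80,"w":63,"xuq":89}
After op 18 (replace /ds 36): {"ds":36,"en":69,"mj":50,"mzz":36,"nzo":43,"o":62,"pdg":80,"w":63,"xuq":89}
After op 19 (remove /w): {"ds":36,"en":69,"mj":50,"mzz":36,"nzo":43,"o":62,"pdg":80,"xuq":89}
After op 20 (add /kmm 91): {"ds":36,"en":69,"kmm":91,"mj":50,"mzz":36,"nzo":43,"o":62,"pdg":80,"xuq":89}
After op 21 (replace /ds 52): {"ds":52,"en":69,"kmm":91,"mj":50,"mzz":36,"nzo":43,"o":62,"pdg":80,"xuq":89}
After op 22 (add /kut 91): {"ds":52,"en":69,"kmm":91,"kut":91,"mj":50,"mzz":36,"nzo":43,"o":62,"pdg":80,"xuq":89}
Value at /ds: 52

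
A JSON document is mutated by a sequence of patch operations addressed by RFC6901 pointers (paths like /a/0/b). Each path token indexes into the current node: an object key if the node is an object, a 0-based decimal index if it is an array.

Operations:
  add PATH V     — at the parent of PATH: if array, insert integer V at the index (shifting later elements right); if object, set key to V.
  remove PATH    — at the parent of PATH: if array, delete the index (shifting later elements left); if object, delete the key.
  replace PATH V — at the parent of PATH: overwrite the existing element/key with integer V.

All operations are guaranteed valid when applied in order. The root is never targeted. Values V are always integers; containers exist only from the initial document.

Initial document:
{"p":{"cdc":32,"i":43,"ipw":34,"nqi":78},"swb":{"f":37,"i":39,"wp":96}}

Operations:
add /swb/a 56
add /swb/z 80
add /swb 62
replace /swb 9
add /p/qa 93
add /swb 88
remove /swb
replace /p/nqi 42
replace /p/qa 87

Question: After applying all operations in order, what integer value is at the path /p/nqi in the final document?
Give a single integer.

After op 1 (add /swb/a 56): {"p":{"cdc":32,"i":43,"ipw":34,"nqi":78},"swb":{"a":56,"f":37,"i":39,"wp":96}}
After op 2 (add /swb/z 80): {"p":{"cdc":32,"i":43,"ipw":34,"nqi":78},"swb":{"a":56,"f":37,"i":39,"wp":96,"z":80}}
After op 3 (add /swb 62): {"p":{"cdc":32,"i":43,"ipw":34,"nqi":78},"swb":62}
After op 4 (replace /swb 9): {"p":{"cdc":32,"i":43,"ipw":34,"nqi":78},"swb":9}
After op 5 (add /p/qa 93): {"p":{"cdc":32,"i":43,"ipw":34,"nqi":78,"qa":93},"swb":9}
After op 6 (add /swb 88): {"p":{"cdc":32,"i":43,"ipw":34,"nqi":78,"qa":93},"swb":88}
After op 7 (remove /swb): {"p":{"cdc":32,"i":43,"ipw":34,"nqi":78,"qa":93}}
After op 8 (replace /p/nqi 42): {"p":{"cdc":32,"i":43,"ipw":34,"nqi":42,"qa":93}}
After op 9 (replace /p/qa 87): {"p":{"cdc":32,"i":43,"ipw":34,"nqi":42,"qa":87}}
Value at /p/nqi: 42

Answer: 42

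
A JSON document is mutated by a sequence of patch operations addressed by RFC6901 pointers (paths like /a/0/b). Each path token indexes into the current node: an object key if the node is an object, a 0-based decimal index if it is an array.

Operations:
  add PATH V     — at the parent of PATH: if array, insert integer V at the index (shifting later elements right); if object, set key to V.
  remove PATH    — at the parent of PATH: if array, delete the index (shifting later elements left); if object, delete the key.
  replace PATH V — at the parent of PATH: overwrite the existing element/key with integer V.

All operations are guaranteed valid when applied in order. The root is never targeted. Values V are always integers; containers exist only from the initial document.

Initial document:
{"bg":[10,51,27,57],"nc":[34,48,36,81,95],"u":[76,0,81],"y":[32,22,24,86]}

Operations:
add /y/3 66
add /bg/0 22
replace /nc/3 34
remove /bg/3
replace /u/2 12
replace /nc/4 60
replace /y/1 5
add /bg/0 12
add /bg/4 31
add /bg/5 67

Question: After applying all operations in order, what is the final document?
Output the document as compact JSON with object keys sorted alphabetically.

Answer: {"bg":[12,22,10,51,31,67,57],"nc":[34,48,36,34,60],"u":[76,0,12],"y":[32,5,24,66,86]}

Derivation:
After op 1 (add /y/3 66): {"bg":[10,51,27,57],"nc":[34,48,36,81,95],"u":[76,0,81],"y":[32,22,24,66,86]}
After op 2 (add /bg/0 22): {"bg":[22,10,51,27,57],"nc":[34,48,36,81,95],"u":[76,0,81],"y":[32,22,24,66,86]}
After op 3 (replace /nc/3 34): {"bg":[22,10,51,27,57],"nc":[34,48,36,34,95],"u":[76,0,81],"y":[32,22,24,66,86]}
After op 4 (remove /bg/3): {"bg":[22,10,51,57],"nc":[34,48,36,34,95],"u":[76,0,81],"y":[32,22,24,66,86]}
After op 5 (replace /u/2 12): {"bg":[22,10,51,57],"nc":[34,48,36,34,95],"u":[76,0,12],"y":[32,22,24,66,86]}
After op 6 (replace /nc/4 60): {"bg":[22,10,51,57],"nc":[34,48,36,34,60],"u":[76,0,12],"y":[32,22,24,66,86]}
After op 7 (replace /y/1 5): {"bg":[22,10,51,57],"nc":[34,48,36,34,60],"u":[76,0,12],"y":[32,5,24,66,86]}
After op 8 (add /bg/0 12): {"bg":[12,22,10,51,57],"nc":[34,48,36,34,60],"u":[76,0,12],"y":[32,5,24,66,86]}
After op 9 (add /bg/4 31): {"bg":[12,22,10,51,31,57],"nc":[34,48,36,34,60],"u":[76,0,12],"y":[32,5,24,66,86]}
After op 10 (add /bg/5 67): {"bg":[12,22,10,51,31,67,57],"nc":[34,48,36,34,60],"u":[76,0,12],"y":[32,5,24,66,86]}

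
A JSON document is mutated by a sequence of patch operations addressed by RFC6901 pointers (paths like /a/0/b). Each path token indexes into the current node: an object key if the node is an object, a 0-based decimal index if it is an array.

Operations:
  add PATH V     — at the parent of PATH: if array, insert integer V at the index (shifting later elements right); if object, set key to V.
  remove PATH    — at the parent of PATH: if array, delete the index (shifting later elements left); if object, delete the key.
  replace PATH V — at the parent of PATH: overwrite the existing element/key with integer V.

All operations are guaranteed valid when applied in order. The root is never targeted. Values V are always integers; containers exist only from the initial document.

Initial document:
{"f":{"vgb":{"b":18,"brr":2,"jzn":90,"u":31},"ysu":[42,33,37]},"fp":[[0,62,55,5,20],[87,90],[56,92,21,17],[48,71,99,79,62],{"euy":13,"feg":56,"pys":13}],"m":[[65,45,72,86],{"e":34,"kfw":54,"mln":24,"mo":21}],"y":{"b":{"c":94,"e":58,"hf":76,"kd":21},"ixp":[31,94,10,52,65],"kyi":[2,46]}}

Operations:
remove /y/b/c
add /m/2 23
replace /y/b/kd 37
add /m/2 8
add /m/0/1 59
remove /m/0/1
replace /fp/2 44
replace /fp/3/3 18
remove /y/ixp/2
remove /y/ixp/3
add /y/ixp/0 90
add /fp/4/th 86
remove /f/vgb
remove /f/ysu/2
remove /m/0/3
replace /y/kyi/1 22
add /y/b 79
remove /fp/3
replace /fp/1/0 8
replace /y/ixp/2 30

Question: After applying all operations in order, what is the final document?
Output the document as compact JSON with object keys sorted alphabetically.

Answer: {"f":{"ysu":[42,33]},"fp":[[0,62,55,5,20],[8,90],44,{"euy":13,"feg":56,"pys":13,"th":86}],"m":[[65,45,72],{"e":34,"kfw":54,"mln":24,"mo":21},8,23],"y":{"b":79,"ixp":[90,31,30,52],"kyi":[2,22]}}

Derivation:
After op 1 (remove /y/b/c): {"f":{"vgb":{"b":18,"brr":2,"jzn":90,"u":31},"ysu":[42,33,37]},"fp":[[0,62,55,5,20],[87,90],[56,92,21,17],[48,71,99,79,62],{"euy":13,"feg":56,"pys":13}],"m":[[65,45,72,86],{"e":34,"kfw":54,"mln":24,"mo":21}],"y":{"b":{"e":58,"hf":76,"kd":21},"ixp":[31,94,10,52,65],"kyi":[2,46]}}
After op 2 (add /m/2 23): {"f":{"vgb":{"b":18,"brr":2,"jzn":90,"u":31},"ysu":[42,33,37]},"fp":[[0,62,55,5,20],[87,90],[56,92,21,17],[48,71,99,79,62],{"euy":13,"feg":56,"pys":13}],"m":[[65,45,72,86],{"e":34,"kfw":54,"mln":24,"mo":21},23],"y":{"b":{"e":58,"hf":76,"kd":21},"ixp":[31,94,10,52,65],"kyi":[2,46]}}
After op 3 (replace /y/b/kd 37): {"f":{"vgb":{"b":18,"brr":2,"jzn":90,"u":31},"ysu":[42,33,37]},"fp":[[0,62,55,5,20],[87,90],[56,92,21,17],[48,71,99,79,62],{"euy":13,"feg":56,"pys":13}],"m":[[65,45,72,86],{"e":34,"kfw":54,"mln":24,"mo":21},23],"y":{"b":{"e":58,"hf":76,"kd":37},"ixp":[31,94,10,52,65],"kyi":[2,46]}}
After op 4 (add /m/2 8): {"f":{"vgb":{"b":18,"brr":2,"jzn":90,"u":31},"ysu":[42,33,37]},"fp":[[0,62,55,5,20],[87,90],[56,92,21,17],[48,71,99,79,62],{"euy":13,"feg":56,"pys":13}],"m":[[65,45,72,86],{"e":34,"kfw":54,"mln":24,"mo":21},8,23],"y":{"b":{"e":58,"hf":76,"kd":37},"ixp":[31,94,10,52,65],"kyi":[2,46]}}
After op 5 (add /m/0/1 59): {"f":{"vgb":{"b":18,"brr":2,"jzn":90,"u":31},"ysu":[42,33,37]},"fp":[[0,62,55,5,20],[87,90],[56,92,21,17],[48,71,99,79,62],{"euy":13,"feg":56,"pys":13}],"m":[[65,59,45,72,86],{"e":34,"kfw":54,"mln":24,"mo":21},8,23],"y":{"b":{"e":58,"hf":76,"kd":37},"ixp":[31,94,10,52,65],"kyi":[2,46]}}
After op 6 (remove /m/0/1): {"f":{"vgb":{"b":18,"brr":2,"jzn":90,"u":31},"ysu":[42,33,37]},"fp":[[0,62,55,5,20],[87,90],[56,92,21,17],[48,71,99,79,62],{"euy":13,"feg":56,"pys":13}],"m":[[65,45,72,86],{"e":34,"kfw":54,"mln":24,"mo":21},8,23],"y":{"b":{"e":58,"hf":76,"kd":37},"ixp":[31,94,10,52,65],"kyi":[2,46]}}
After op 7 (replace /fp/2 44): {"f":{"vgb":{"b":18,"brr":2,"jzn":90,"u":31},"ysu":[42,33,37]},"fp":[[0,62,55,5,20],[87,90],44,[48,71,99,79,62],{"euy":13,"feg":56,"pys":13}],"m":[[65,45,72,86],{"e":34,"kfw":54,"mln":24,"mo":21},8,23],"y":{"b":{"e":58,"hf":76,"kd":37},"ixp":[31,94,10,52,65],"kyi":[2,46]}}
After op 8 (replace /fp/3/3 18): {"f":{"vgb":{"b":18,"brr":2,"jzn":90,"u":31},"ysu":[42,33,37]},"fp":[[0,62,55,5,20],[87,90],44,[48,71,99,18,62],{"euy":13,"feg":56,"pys":13}],"m":[[65,45,72,86],{"e":34,"kfw":54,"mln":24,"mo":21},8,23],"y":{"b":{"e":58,"hf":76,"kd":37},"ixp":[31,94,10,52,65],"kyi":[2,46]}}
After op 9 (remove /y/ixp/2): {"f":{"vgb":{"b":18,"brr":2,"jzn":90,"u":31},"ysu":[42,33,37]},"fp":[[0,62,55,5,20],[87,90],44,[48,71,99,18,62],{"euy":13,"feg":56,"pys":13}],"m":[[65,45,72,86],{"e":34,"kfw":54,"mln":24,"mo":21},8,23],"y":{"b":{"e":58,"hf":76,"kd":37},"ixp":[31,94,52,65],"kyi":[2,46]}}
After op 10 (remove /y/ixp/3): {"f":{"vgb":{"b":18,"brr":2,"jzn":90,"u":31},"ysu":[42,33,37]},"fp":[[0,62,55,5,20],[87,90],44,[48,71,99,18,62],{"euy":13,"feg":56,"pys":13}],"m":[[65,45,72,86],{"e":34,"kfw":54,"mln":24,"mo":21},8,23],"y":{"b":{"e":58,"hf":76,"kd":37},"ixp":[31,94,52],"kyi":[2,46]}}
After op 11 (add /y/ixp/0 90): {"f":{"vgb":{"b":18,"brr":2,"jzn":90,"u":31},"ysu":[42,33,37]},"fp":[[0,62,55,5,20],[87,90],44,[48,71,99,18,62],{"euy":13,"feg":56,"pys":13}],"m":[[65,45,72,86],{"e":34,"kfw":54,"mln":24,"mo":21},8,23],"y":{"b":{"e":58,"hf":76,"kd":37},"ixp":[90,31,94,52],"kyi":[2,46]}}
After op 12 (add /fp/4/th 86): {"f":{"vgb":{"b":18,"brr":2,"jzn":90,"u":31},"ysu":[42,33,37]},"fp":[[0,62,55,5,20],[87,90],44,[48,71,99,18,62],{"euy":13,"feg":56,"pys":13,"th":86}],"m":[[65,45,72,86],{"e":34,"kfw":54,"mln":24,"mo":21},8,23],"y":{"b":{"e":58,"hf":76,"kd":37},"ixp":[90,31,94,52],"kyi":[2,46]}}
After op 13 (remove /f/vgb): {"f":{"ysu":[42,33,37]},"fp":[[0,62,55,5,20],[87,90],44,[48,71,99,18,62],{"euy":13,"feg":56,"pys":13,"th":86}],"m":[[65,45,72,86],{"e":34,"kfw":54,"mln":24,"mo":21},8,23],"y":{"b":{"e":58,"hf":76,"kd":37},"ixp":[90,31,94,52],"kyi":[2,46]}}
After op 14 (remove /f/ysu/2): {"f":{"ysu":[42,33]},"fp":[[0,62,55,5,20],[87,90],44,[48,71,99,18,62],{"euy":13,"feg":56,"pys":13,"th":86}],"m":[[65,45,72,86],{"e":34,"kfw":54,"mln":24,"mo":21},8,23],"y":{"b":{"e":58,"hf":76,"kd":37},"ixp":[90,31,94,52],"kyi":[2,46]}}
After op 15 (remove /m/0/3): {"f":{"ysu":[42,33]},"fp":[[0,62,55,5,20],[87,90],44,[48,71,99,18,62],{"euy":13,"feg":56,"pys":13,"th":86}],"m":[[65,45,72],{"e":34,"kfw":54,"mln":24,"mo":21},8,23],"y":{"b":{"e":58,"hf":76,"kd":37},"ixp":[90,31,94,52],"kyi":[2,46]}}
After op 16 (replace /y/kyi/1 22): {"f":{"ysu":[42,33]},"fp":[[0,62,55,5,20],[87,90],44,[48,71,99,18,62],{"euy":13,"feg":56,"pys":13,"th":86}],"m":[[65,45,72],{"e":34,"kfw":54,"mln":24,"mo":21},8,23],"y":{"b":{"e":58,"hf":76,"kd":37},"ixp":[90,31,94,52],"kyi":[2,22]}}
After op 17 (add /y/b 79): {"f":{"ysu":[42,33]},"fp":[[0,62,55,5,20],[87,90],44,[48,71,99,18,62],{"euy":13,"feg":56,"pys":13,"th":86}],"m":[[65,45,72],{"e":34,"kfw":54,"mln":24,"mo":21},8,23],"y":{"b":79,"ixp":[90,31,94,52],"kyi":[2,22]}}
After op 18 (remove /fp/3): {"f":{"ysu":[42,33]},"fp":[[0,62,55,5,20],[87,90],44,{"euy":13,"feg":56,"pys":13,"th":86}],"m":[[65,45,72],{"e":34,"kfw":54,"mln":24,"mo":21},8,23],"y":{"b":79,"ixp":[90,31,94,52],"kyi":[2,22]}}
After op 19 (replace /fp/1/0 8): {"f":{"ysu":[42,33]},"fp":[[0,62,55,5,20],[8,90],44,{"euy":13,"feg":56,"pys":13,"th":86}],"m":[[65,45,72],{"e":34,"kfw":54,"mln":24,"mo":21},8,23],"y":{"b":79,"ixp":[90,31,94,52],"kyi":[2,22]}}
After op 20 (replace /y/ixp/2 30): {"f":{"ysu":[42,33]},"fp":[[0,62,55,5,20],[8,90],44,{"euy":13,"feg":56,"pys":13,"th":86}],"m":[[65,45,72],{"e":34,"kfw":54,"mln":24,"mo":21},8,23],"y":{"b":79,"ixp":[90,31,30,52],"kyi":[2,22]}}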